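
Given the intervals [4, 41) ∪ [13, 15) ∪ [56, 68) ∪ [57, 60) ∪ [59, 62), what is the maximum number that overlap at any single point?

3

Walk the sorted start/end points keeping a running depth.
The depth first hits 3 at 59.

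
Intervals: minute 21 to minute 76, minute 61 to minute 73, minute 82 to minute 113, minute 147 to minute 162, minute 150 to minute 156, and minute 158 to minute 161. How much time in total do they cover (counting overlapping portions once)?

Merged: minute 21 to minute 76, minute 82 to minute 113, minute 147 to minute 162.
Lengths: 55 minutes + 31 minutes + 15 minutes = 101 minutes.

101 minutes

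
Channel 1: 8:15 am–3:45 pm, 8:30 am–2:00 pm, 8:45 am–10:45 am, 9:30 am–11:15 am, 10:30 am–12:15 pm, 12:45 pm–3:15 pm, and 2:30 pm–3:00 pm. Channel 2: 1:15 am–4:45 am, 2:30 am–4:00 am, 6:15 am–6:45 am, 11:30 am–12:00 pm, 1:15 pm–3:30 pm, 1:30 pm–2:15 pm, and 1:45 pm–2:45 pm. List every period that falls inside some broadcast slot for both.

11:30 am–12:00 pm, 1:15 pm–3:30 pm

First set merges to 8:15 am–3:45 pm.
Second set merges to 1:15 am–4:45 am, 6:15 am–6:45 am, 11:30 am–12:00 pm, 1:15 pm–3:30 pm.
8:15 am–3:45 pm meets the second set on 11:30 am–12:00 pm, 1:15 pm–3:30 pm.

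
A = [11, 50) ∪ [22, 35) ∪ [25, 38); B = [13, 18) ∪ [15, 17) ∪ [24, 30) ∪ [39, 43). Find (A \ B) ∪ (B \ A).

[11, 13) ∪ [18, 24) ∪ [30, 39) ∪ [43, 50)

A, merged: [11, 50).
B, merged: [13, 18), [24, 30), [39, 43).
A but not B: [11, 13), [18, 24), [30, 39), [43, 50).
B but not A: none.
Combining gives A △ B.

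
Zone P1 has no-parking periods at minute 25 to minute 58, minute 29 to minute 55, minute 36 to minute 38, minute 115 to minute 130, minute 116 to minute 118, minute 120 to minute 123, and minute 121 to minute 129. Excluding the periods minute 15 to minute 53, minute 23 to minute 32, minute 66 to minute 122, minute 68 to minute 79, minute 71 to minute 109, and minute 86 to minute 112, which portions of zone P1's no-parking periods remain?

First set merges to minute 25 to minute 58, minute 115 to minute 130.
Second set merges to minute 15 to minute 53, minute 66 to minute 122.
minute 25 to minute 58 minus B → minute 53 to minute 58.
minute 115 to minute 130 minus B → minute 122 to minute 130.

minute 53 to minute 58, minute 122 to minute 130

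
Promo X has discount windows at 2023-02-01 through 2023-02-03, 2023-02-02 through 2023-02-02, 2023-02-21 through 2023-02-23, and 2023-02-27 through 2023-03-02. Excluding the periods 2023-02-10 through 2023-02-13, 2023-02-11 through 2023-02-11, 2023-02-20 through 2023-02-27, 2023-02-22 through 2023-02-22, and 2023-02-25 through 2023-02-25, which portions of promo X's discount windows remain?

2023-02-01 through 2023-02-03, 2023-02-28 through 2023-03-02

A, merged: 2023-02-01 through 2023-02-03, 2023-02-21 through 2023-02-23, 2023-02-27 through 2023-03-02.
B, merged: 2023-02-10 through 2023-02-13, 2023-02-20 through 2023-02-27.
2023-02-01 through 2023-02-03 is untouched.
2023-02-21 through 2023-02-23 lies entirely inside B → drops out.
2023-02-27 through 2023-03-02 with B removed leaves 2023-02-28 through 2023-03-02.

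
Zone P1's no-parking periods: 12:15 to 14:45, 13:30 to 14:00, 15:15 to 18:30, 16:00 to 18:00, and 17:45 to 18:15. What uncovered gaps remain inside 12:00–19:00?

After merging, the occupied span is 12:15–14:45, 15:15–18:30.
Gaps within 12:00–19:00: 12:00–12:15, 14:45–15:15, 18:30–19:00.

12:00–12:15, 14:45–15:15, 18:30–19:00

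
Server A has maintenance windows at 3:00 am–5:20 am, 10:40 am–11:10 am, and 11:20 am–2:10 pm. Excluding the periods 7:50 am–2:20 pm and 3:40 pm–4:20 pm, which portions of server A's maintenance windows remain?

3:00 am–5:20 am

3:00 am–5:20 am: nothing removed.
10:40 am–11:10 am: entirely removed.
11:20 am–2:10 pm: entirely removed.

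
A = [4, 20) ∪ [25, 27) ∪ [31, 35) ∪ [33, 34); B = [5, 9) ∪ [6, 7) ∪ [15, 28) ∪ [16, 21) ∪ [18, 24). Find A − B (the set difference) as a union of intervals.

[4, 5) ∪ [9, 15) ∪ [31, 35)

A, merged: [4, 20), [25, 27), [31, 35).
B, merged: [5, 9), [15, 28).
[4, 20) \ B = [4, 5), [9, 15).
[25, 27): entirely removed.
[31, 35): nothing removed.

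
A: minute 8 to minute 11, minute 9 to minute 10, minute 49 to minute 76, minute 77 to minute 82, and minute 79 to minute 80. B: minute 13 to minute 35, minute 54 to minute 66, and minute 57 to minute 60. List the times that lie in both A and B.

minute 54 to minute 66

A, merged: minute 8 to minute 11, minute 49 to minute 76, minute 77 to minute 82.
B, merged: minute 13 to minute 35, minute 54 to minute 66.
minute 8 to minute 11 falls entirely outside B.
minute 49 to minute 76 overlaps B on minute 54 to minute 66.
minute 77 to minute 82 falls entirely outside B.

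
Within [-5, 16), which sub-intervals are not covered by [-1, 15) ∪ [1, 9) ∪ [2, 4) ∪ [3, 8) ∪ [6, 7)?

[-5, -1) ∪ [15, 16)

The merged coverage is [-1, 15).
Gaps within [-5, 16): [-5, -1), [15, 16).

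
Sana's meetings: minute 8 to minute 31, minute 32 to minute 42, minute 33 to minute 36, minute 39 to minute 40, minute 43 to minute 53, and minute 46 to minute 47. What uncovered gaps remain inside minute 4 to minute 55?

After merging, the occupied span is minute 8 to minute 31, minute 32 to minute 42, minute 43 to minute 53.
Uncovered inside minute 4 to minute 55: minute 4 to minute 8, minute 31 to minute 32, minute 42 to minute 43, minute 53 to minute 55.

minute 4 to minute 8, minute 31 to minute 32, minute 42 to minute 43, minute 53 to minute 55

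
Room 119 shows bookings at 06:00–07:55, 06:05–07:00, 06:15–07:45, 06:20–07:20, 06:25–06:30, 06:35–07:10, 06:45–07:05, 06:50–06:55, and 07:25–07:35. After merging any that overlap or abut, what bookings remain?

06:00-07:55

06:05-07:00 overlaps/touches 06:00-07:55 → extend to 06:00-07:55.
06:15-07:45 overlaps/touches 06:00-07:55 → extend to 06:00-07:55.
06:20-07:20 overlaps/touches 06:00-07:55 → extend to 06:00-07:55.
06:25-06:30 overlaps/touches 06:00-07:55 → extend to 06:00-07:55.
06:35-07:10 overlaps/touches 06:00-07:55 → extend to 06:00-07:55.
06:45-07:05 overlaps/touches 06:00-07:55 → extend to 06:00-07:55.
06:50-06:55 overlaps/touches 06:00-07:55 → extend to 06:00-07:55.
07:25-07:35 overlaps/touches 06:00-07:55 → extend to 06:00-07:55.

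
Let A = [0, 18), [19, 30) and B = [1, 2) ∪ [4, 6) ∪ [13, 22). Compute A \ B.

[0, 18) with B removed leaves [0, 1), [2, 4), [6, 13).
[19, 30) with B removed leaves [22, 30).

[0, 1) ∪ [2, 4) ∪ [6, 13) ∪ [22, 30)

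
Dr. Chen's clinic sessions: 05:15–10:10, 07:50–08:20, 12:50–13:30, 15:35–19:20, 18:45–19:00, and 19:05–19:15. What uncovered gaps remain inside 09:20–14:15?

10:10–12:50, 13:30–14:15

After merging, the occupied span is 05:15–10:10, 12:50–13:30, 15:35–19:20.
Uncovered inside 09:20–14:15: 10:10–12:50, 13:30–14:15.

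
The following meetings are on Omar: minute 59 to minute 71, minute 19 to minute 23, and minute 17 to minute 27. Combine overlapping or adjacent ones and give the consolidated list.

minute 17 to minute 27, minute 59 to minute 71

Sort by start: minute 17 to minute 27, minute 19 to minute 23, minute 59 to minute 71.
minute 19 to minute 23 overlaps/touches minute 17 to minute 27 → extend to minute 17 to minute 27.
minute 59 to minute 71 is disjoint → start new block.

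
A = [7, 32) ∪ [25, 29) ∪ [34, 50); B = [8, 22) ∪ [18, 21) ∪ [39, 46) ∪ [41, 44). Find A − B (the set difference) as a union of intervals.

First set merges to [7, 32), [34, 50).
Second set merges to [8, 22), [39, 46).
[7, 32) \ B = [7, 8), [22, 32).
[34, 50) \ B = [34, 39), [46, 50).

[7, 8) ∪ [22, 32) ∪ [34, 39) ∪ [46, 50)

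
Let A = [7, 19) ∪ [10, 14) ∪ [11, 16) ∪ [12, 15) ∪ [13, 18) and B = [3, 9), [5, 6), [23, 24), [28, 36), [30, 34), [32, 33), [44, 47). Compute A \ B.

A, merged: [7, 19).
B, merged: [3, 9), [23, 24), [28, 36), [44, 47).
[7, 19) minus B → [9, 19).

[9, 19)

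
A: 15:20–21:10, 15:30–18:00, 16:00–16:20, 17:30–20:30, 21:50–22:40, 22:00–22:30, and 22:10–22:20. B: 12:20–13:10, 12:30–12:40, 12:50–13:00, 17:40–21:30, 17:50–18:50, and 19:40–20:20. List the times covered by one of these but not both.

Merge the first list: 15:20-21:10, 21:50-22:40.
Merge the second list: 12:20-13:10, 17:40-21:30.
A \ B = 15:20-17:40, 21:50-22:40.
B \ A = 12:20-13:10, 21:10-21:30.
Union of the two gives the symmetric difference.

12:20-13:10, 15:20-17:40, 21:10-21:30, 21:50-22:40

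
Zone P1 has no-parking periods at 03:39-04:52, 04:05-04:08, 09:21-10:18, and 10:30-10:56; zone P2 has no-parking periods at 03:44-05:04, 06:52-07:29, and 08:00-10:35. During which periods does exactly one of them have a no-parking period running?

A, merged: 03:39–04:52, 09:21–10:18, 10:30–10:56.
Only in the first: 03:39–03:44, 10:35–10:56.
Only in the second: 04:52–05:04, 06:52–07:29, 08:00–09:21, 10:18–10:30.
Together these are the periods covered by exactly one.

03:39–03:44, 04:52–05:04, 06:52–07:29, 08:00–09:21, 10:18–10:30, 10:35–10:56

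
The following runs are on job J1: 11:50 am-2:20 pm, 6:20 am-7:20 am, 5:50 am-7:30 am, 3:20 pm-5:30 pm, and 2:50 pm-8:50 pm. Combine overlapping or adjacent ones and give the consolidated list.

5:50 am–7:30 am, 11:50 am–2:20 pm, 2:50 pm–8:50 pm

Sort by start: 5:50 am–7:30 am, 6:20 am–7:20 am, 11:50 am–2:20 pm, 2:50 pm–8:50 pm, 3:20 pm–5:30 pm.
6:20 am–7:20 am overlaps/touches 5:50 am–7:30 am → extend to 5:50 am–7:30 am.
11:50 am–2:20 pm is disjoint → start new block.
2:50 pm–8:50 pm is disjoint → start new block.
3:20 pm–5:30 pm overlaps/touches 2:50 pm–8:50 pm → extend to 2:50 pm–8:50 pm.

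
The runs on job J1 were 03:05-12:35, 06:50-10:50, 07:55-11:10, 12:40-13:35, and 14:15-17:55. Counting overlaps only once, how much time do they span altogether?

14 h 5 min

Merged: 03:05–12:35, 12:40–13:35, 14:15–17:55.
Lengths: 9 h 30 min + 55 min + 3 h 40 min = 14 h 5 min.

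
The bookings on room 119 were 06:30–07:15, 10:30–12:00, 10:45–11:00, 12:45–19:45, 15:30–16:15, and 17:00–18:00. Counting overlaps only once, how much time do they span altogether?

9 h 15 min

Merged: 06:30–07:15, 10:30–12:00, 12:45–19:45.
Lengths: 45 min + 1 h 30 min + 7 h = 9 h 15 min.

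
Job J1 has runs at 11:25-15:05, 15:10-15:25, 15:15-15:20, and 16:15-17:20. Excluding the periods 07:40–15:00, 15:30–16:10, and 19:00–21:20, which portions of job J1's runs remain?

15:00–15:05, 15:10–15:25, 16:15–17:20

Merge the first list: 11:25–15:05, 15:10–15:25, 16:15–17:20.
11:25–15:05 with B removed leaves 15:00–15:05.
15:10–15:25 is untouched.
16:15–17:20 is untouched.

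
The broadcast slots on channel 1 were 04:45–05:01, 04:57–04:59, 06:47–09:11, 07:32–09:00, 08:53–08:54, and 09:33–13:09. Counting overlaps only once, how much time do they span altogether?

6 h 16 min

Merged: 04:45-05:01, 06:47-09:11, 09:33-13:09.
Lengths: 16 min + 2 h 24 min + 3 h 36 min = 6 h 16 min.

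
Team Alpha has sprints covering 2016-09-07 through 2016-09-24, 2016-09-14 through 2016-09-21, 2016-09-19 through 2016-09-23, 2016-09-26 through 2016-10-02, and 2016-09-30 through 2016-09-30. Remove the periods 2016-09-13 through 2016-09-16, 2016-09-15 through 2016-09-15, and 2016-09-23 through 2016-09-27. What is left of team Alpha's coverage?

Merge the first list: 2016-09-07 through 2016-09-24, 2016-09-26 through 2016-10-02.
Merge the second list: 2016-09-13 through 2016-09-16, 2016-09-23 through 2016-09-27.
2016-09-07 through 2016-09-24 \ B = 2016-09-07 through 2016-09-12, 2016-09-17 through 2016-09-22.
2016-09-26 through 2016-10-02 \ B = 2016-09-28 through 2016-10-02.

2016-09-07 through 2016-09-12, 2016-09-17 through 2016-09-22, 2016-09-28 through 2016-10-02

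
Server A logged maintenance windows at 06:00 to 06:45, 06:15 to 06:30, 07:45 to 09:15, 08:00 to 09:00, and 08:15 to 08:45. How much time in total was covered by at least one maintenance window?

Merged: 06:00–06:45, 07:45–09:15.
Lengths: 45 min + 1 h 30 min = 2 h 15 min.

2 h 15 min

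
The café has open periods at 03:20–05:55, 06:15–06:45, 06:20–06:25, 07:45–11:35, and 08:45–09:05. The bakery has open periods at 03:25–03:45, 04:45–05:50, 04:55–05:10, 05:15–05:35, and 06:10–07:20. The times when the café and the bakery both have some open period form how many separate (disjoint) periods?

3

First set merges to 03:20-05:55, 06:15-06:45, 07:45-11:35.
Second set merges to 03:25-03:45, 04:45-05:50, 06:10-07:20.
A ∩ B = 03:25-03:45, 04:45-05:50, 06:15-06:45.
That is 3 disjoint pieces.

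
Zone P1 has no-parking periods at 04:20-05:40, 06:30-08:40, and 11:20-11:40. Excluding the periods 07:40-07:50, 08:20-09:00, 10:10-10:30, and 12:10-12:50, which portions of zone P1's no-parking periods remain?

04:20–05:40, 06:30–07:40, 07:50–08:20, 11:20–11:40

04:20–05:40: nothing removed.
06:30–08:40 \ B = 06:30–07:40, 07:50–08:20.
11:20–11:40: nothing removed.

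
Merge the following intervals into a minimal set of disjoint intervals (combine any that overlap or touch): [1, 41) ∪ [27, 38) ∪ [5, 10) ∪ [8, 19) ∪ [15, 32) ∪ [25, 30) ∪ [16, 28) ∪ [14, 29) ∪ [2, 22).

[1, 41)

Sort by start: [1, 41), [2, 22), [5, 10), [8, 19), [14, 29), [15, 32), [16, 28), [25, 30), [27, 38).
[2, 22) overlaps/touches [1, 41) → extend to [1, 41).
[5, 10) overlaps/touches [1, 41) → extend to [1, 41).
[8, 19) overlaps/touches [1, 41) → extend to [1, 41).
[14, 29) overlaps/touches [1, 41) → extend to [1, 41).
[15, 32) overlaps/touches [1, 41) → extend to [1, 41).
[16, 28) overlaps/touches [1, 41) → extend to [1, 41).
[25, 30) overlaps/touches [1, 41) → extend to [1, 41).
[27, 38) overlaps/touches [1, 41) → extend to [1, 41).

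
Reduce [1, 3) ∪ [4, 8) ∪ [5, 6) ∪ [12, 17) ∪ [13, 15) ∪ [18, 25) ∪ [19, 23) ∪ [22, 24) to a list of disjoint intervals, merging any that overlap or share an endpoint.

[1, 3) ∪ [4, 8) ∪ [12, 17) ∪ [18, 25)

[4, 8) is disjoint → start new block.
[5, 6) overlaps/touches [4, 8) → extend to [4, 8).
[12, 17) is disjoint → start new block.
[13, 15) overlaps/touches [12, 17) → extend to [12, 17).
[18, 25) is disjoint → start new block.
[19, 23) overlaps/touches [18, 25) → extend to [18, 25).
[22, 24) overlaps/touches [18, 25) → extend to [18, 25).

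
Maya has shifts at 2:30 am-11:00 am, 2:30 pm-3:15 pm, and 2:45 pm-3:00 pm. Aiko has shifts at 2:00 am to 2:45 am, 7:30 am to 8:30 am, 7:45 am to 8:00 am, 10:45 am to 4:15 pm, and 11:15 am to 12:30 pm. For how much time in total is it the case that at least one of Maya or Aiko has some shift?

Merge the first list: 2:30 am–11:00 am, 2:30 pm–3:15 pm.
Merge the second list: 2:00 am–2:45 am, 7:30 am–8:30 am, 10:45 am–4:15 pm.
A ∪ B = 2:00 am–4:15 pm.
Total: 14 h 15 min.

14 h 15 min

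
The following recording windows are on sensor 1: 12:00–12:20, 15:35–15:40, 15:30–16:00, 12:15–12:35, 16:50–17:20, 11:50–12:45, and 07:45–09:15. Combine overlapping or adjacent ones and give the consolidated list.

07:45-09:15, 11:50-12:45, 15:30-16:00, 16:50-17:20

Sort by start: 07:45-09:15, 11:50-12:45, 12:00-12:20, 12:15-12:35, 15:30-16:00, 15:35-15:40, 16:50-17:20.
11:50-12:45 is disjoint → start new block.
12:00-12:20 overlaps/touches 11:50-12:45 → extend to 11:50-12:45.
12:15-12:35 overlaps/touches 11:50-12:45 → extend to 11:50-12:45.
15:30-16:00 is disjoint → start new block.
15:35-15:40 overlaps/touches 15:30-16:00 → extend to 15:30-16:00.
16:50-17:20 is disjoint → start new block.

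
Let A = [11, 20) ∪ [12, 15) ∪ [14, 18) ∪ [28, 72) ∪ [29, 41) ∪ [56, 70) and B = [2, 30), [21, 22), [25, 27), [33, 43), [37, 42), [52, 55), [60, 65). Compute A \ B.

[30, 33) ∪ [43, 52) ∪ [55, 60) ∪ [65, 72)

First set merges to [11, 20), [28, 72).
Second set merges to [2, 30), [33, 43), [52, 55), [60, 65).
[11, 20): fully covered by B → removed.
[28, 72) minus B → [30, 33), [43, 52), [55, 60), [65, 72).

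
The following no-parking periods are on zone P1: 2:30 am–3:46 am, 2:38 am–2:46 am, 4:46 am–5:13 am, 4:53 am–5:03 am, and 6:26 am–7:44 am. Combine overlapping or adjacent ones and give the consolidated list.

2:38 am-2:46 am overlaps/touches 2:30 am-3:46 am → extend to 2:30 am-3:46 am.
4:46 am-5:13 am is disjoint → start new block.
4:53 am-5:03 am overlaps/touches 4:46 am-5:13 am → extend to 4:46 am-5:13 am.
6:26 am-7:44 am is disjoint → start new block.

2:30 am-3:46 am, 4:46 am-5:13 am, 6:26 am-7:44 am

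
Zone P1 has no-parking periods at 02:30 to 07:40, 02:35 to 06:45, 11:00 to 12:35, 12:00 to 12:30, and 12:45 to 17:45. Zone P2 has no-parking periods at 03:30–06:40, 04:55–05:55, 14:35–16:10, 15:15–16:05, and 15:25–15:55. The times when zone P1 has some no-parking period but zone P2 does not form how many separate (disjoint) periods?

A, merged: 02:30–07:40, 11:00–12:35, 12:45–17:45.
B, merged: 03:30–06:40, 14:35–16:10.
A \ B = 02:30–03:30, 06:40–07:40, 11:00–12:35, 12:45–14:35, 16:10–17:45.
That is 5 disjoint pieces.

5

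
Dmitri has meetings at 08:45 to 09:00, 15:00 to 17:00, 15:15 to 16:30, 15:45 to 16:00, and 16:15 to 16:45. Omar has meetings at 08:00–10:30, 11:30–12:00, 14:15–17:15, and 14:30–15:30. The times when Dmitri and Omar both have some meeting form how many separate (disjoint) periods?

First set merges to 08:45–09:00, 15:00–17:00.
Second set merges to 08:00–10:30, 11:30–12:00, 14:15–17:15.
A ∩ B = 08:45–09:00, 15:00–17:00.
That is 2 disjoint pieces.

2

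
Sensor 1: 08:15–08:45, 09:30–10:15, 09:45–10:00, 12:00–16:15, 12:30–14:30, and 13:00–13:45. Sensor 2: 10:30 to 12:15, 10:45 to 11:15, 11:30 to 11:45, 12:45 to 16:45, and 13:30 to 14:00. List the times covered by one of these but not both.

08:15–08:45, 09:30–10:15, 10:30–12:00, 12:15–12:45, 16:15–16:45

A, merged: 08:15–08:45, 09:30–10:15, 12:00–16:15.
B, merged: 10:30–12:15, 12:45–16:45.
Only in the first: 08:15–08:45, 09:30–10:15, 12:15–12:45.
Only in the second: 10:30–12:00, 16:15–16:45.
Together these are the periods covered by exactly one.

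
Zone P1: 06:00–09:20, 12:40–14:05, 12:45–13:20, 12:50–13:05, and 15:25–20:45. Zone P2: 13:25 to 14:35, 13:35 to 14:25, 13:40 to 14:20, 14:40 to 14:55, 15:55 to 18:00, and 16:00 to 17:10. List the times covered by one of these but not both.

06:00–09:20, 12:40–13:25, 14:05–14:35, 14:40–14:55, 15:25–15:55, 18:00–20:45

A, merged: 06:00–09:20, 12:40–14:05, 15:25–20:45.
B, merged: 13:25–14:35, 14:40–14:55, 15:55–18:00.
A but not B: 06:00–09:20, 12:40–13:25, 15:25–15:55, 18:00–20:45.
B but not A: 14:05–14:35, 14:40–14:55.
Combining gives A △ B.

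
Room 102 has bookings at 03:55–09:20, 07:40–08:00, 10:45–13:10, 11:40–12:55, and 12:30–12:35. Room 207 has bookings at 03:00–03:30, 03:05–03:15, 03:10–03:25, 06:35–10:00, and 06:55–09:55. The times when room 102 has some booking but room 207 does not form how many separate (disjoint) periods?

First set merges to 03:55–09:20, 10:45–13:10.
Second set merges to 03:00–03:30, 06:35–10:00.
A \ B = 03:55–06:35, 10:45–13:10.
That is 2 disjoint pieces.

2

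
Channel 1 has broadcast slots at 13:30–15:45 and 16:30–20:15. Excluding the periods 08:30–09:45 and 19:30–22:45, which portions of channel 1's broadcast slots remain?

13:30–15:45: nothing removed.
16:30–20:15 \ B = 16:30–19:30.

13:30–15:45, 16:30–19:30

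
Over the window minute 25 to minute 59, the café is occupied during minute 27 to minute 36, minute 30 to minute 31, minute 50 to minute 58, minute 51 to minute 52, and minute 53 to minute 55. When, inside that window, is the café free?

minute 25 to minute 27, minute 36 to minute 50, minute 58 to minute 59

After merging, the occupied span is minute 27 to minute 36, minute 50 to minute 58.
Gaps within minute 25 to minute 59: minute 25 to minute 27, minute 36 to minute 50, minute 58 to minute 59.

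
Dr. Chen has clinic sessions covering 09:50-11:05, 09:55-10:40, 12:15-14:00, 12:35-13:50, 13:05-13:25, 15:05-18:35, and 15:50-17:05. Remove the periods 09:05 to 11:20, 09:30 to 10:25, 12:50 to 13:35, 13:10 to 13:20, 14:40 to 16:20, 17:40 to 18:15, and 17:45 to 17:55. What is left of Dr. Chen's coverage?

12:15–12:50, 13:35–14:00, 16:20–17:40, 18:15–18:35

First set merges to 09:50–11:05, 12:15–14:00, 15:05–18:35.
Second set merges to 09:05–11:20, 12:50–13:35, 14:40–16:20, 17:40–18:15.
09:50–11:05 lies entirely inside B → drops out.
12:15–14:00 with B removed leaves 12:15–12:50, 13:35–14:00.
15:05–18:35 with B removed leaves 16:20–17:40, 18:15–18:35.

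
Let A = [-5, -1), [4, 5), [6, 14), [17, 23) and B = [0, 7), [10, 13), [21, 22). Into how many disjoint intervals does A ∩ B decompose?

4

A ∩ B = [4, 5), [6, 7), [10, 13), [21, 22).
That is 4 disjoint pieces.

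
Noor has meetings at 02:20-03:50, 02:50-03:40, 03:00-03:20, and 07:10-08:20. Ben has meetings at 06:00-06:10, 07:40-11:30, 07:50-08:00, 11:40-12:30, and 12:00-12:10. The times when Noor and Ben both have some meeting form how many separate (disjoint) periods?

A, merged: 02:20-03:50, 07:10-08:20.
B, merged: 06:00-06:10, 07:40-11:30, 11:40-12:30.
A ∩ B = 07:40-08:20.
That is 1 disjoint piece.

1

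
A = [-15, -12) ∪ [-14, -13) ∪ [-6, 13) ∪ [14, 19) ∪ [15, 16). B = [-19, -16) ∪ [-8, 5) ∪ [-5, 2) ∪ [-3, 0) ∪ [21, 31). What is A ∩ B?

[-6, 5)

Merge the first list: [-15, -12), [-6, 13), [14, 19).
Merge the second list: [-19, -16), [-8, 5), [21, 31).
[-15, -12): no overlap with the second set.
[-6, 13) meets the second set on [-6, 5).
[14, 19): no overlap with the second set.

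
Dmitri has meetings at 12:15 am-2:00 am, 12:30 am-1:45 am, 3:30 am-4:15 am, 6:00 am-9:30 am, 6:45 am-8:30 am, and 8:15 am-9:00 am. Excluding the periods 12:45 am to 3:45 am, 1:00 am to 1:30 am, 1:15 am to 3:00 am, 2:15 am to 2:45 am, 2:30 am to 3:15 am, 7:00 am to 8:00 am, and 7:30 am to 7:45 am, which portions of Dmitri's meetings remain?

12:15 am-12:45 am, 3:45 am-4:15 am, 6:00 am-7:00 am, 8:00 am-9:30 am

Merge the first list: 12:15 am-2:00 am, 3:30 am-4:15 am, 6:00 am-9:30 am.
Merge the second list: 12:45 am-3:45 am, 7:00 am-8:00 am.
12:15 am-2:00 am with B removed leaves 12:15 am-12:45 am.
3:30 am-4:15 am with B removed leaves 3:45 am-4:15 am.
6:00 am-9:30 am with B removed leaves 6:00 am-7:00 am, 8:00 am-9:30 am.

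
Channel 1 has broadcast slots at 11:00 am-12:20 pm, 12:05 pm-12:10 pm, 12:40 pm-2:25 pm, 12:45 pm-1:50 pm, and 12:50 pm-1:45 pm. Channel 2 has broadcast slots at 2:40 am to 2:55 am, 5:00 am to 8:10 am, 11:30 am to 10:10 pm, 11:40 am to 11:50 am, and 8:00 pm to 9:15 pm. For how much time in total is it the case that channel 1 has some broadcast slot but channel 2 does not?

A, merged: 11:00 am-12:20 pm, 12:40 pm-2:25 pm.
B, merged: 2:40 am-2:55 am, 5:00 am-8:10 am, 11:30 am-10:10 pm.
A \ B = 11:00 am-11:30 am.
Total: 30 min.

30 min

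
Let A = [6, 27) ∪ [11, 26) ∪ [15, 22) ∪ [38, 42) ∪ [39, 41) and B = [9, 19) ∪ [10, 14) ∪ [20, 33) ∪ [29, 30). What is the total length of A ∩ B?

Merge the first list: [6, 27), [38, 42).
Merge the second list: [9, 19), [20, 33).
A ∩ B = [9, 19), [20, 27).
Total: 10 + 7 = 17.

17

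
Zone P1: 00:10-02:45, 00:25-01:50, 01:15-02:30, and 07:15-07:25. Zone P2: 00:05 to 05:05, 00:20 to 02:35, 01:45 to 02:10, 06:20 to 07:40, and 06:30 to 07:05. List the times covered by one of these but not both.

00:05-00:10, 02:45-05:05, 06:20-07:15, 07:25-07:40

Merge the first list: 00:10-02:45, 07:15-07:25.
Merge the second list: 00:05-05:05, 06:20-07:40.
A but not B: none.
B but not A: 00:05-00:10, 02:45-05:05, 06:20-07:15, 07:25-07:40.
Combining gives A △ B.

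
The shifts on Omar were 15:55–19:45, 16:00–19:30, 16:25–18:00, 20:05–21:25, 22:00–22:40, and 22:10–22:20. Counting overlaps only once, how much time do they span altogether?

Merged: 15:55–19:45, 20:05–21:25, 22:00–22:40.
Lengths: 3 h 50 min + 1 h 20 min + 40 min = 5 h 50 min.

5 h 50 min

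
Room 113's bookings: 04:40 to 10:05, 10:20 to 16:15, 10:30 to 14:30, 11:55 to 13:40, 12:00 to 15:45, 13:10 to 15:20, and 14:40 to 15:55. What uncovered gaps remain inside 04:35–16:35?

04:35–04:40, 10:05–10:20, 16:15–16:35

The merged coverage is 04:40–10:05, 10:20–16:15.
Gaps within 04:35–16:35: 04:35–04:40, 10:05–10:20, 16:15–16:35.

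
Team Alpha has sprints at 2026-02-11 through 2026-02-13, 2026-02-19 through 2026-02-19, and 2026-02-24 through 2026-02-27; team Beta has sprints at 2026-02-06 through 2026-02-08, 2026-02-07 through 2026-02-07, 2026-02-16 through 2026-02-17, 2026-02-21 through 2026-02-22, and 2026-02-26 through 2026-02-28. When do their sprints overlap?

Second set merges to 2026-02-06 through 2026-02-08, 2026-02-16 through 2026-02-17, 2026-02-21 through 2026-02-22, 2026-02-26 through 2026-02-28.
2026-02-11 through 2026-02-13 meets no B interval.
2026-02-19 through 2026-02-19 meets no B interval.
2026-02-24 through 2026-02-27 ∩ B → 2026-02-26 through 2026-02-27.

2026-02-26 through 2026-02-27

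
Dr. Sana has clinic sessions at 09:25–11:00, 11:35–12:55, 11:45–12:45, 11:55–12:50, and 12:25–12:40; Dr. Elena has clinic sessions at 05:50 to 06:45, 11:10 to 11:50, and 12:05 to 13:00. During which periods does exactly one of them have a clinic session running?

05:50-06:45, 09:25-11:00, 11:10-11:35, 11:50-12:05, 12:55-13:00

A, merged: 09:25-11:00, 11:35-12:55.
Only in the first: 09:25-11:00, 11:50-12:05.
Only in the second: 05:50-06:45, 11:10-11:35, 12:55-13:00.
Together these are the periods covered by exactly one.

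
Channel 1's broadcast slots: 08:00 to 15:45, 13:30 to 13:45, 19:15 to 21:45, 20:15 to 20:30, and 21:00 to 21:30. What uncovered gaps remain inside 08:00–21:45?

15:45–19:15

The merged coverage is 08:00–15:45, 19:15–21:45.
Gaps within 08:00–21:45: 15:45–19:15.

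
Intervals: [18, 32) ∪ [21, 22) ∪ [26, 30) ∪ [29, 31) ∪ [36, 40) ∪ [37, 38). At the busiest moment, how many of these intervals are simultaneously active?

Sweep endpoints in order; track running count of active intervals.
Peak of 3 reached at 29.

3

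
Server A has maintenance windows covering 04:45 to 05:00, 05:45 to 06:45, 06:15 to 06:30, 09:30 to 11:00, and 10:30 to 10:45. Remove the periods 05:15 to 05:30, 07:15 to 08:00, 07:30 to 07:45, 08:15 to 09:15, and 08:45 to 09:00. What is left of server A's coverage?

Merge the first list: 04:45–05:00, 05:45–06:45, 09:30–11:00.
Merge the second list: 05:15–05:30, 07:15–08:00, 08:15–09:15.
04:45–05:00: nothing removed.
05:45–06:45: nothing removed.
09:30–11:00: nothing removed.

04:45–05:00, 05:45–06:45, 09:30–11:00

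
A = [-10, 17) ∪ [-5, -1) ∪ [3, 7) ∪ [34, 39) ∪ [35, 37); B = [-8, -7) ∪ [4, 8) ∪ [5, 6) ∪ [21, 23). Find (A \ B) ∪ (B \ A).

First set merges to [-10, 17), [34, 39).
Second set merges to [-8, -7), [4, 8), [21, 23).
A \ B = [-10, -8), [-7, 4), [8, 17), [34, 39).
B \ A = [21, 23).
Union of the two gives the symmetric difference.

[-10, -8) ∪ [-7, 4) ∪ [8, 17) ∪ [21, 23) ∪ [34, 39)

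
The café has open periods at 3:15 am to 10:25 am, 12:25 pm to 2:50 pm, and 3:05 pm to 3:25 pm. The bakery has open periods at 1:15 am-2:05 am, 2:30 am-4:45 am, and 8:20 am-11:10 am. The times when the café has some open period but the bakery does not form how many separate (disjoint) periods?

A \ B = 4:45 am-8:20 am, 12:25 pm-2:50 pm, 3:05 pm-3:25 pm.
That is 3 disjoint pieces.

3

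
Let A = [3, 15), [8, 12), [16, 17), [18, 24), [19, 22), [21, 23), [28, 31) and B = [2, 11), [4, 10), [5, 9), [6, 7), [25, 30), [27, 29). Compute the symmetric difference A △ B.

Merge the first list: [3, 15), [16, 17), [18, 24), [28, 31).
Merge the second list: [2, 11), [25, 30).
A but not B: [11, 15), [16, 17), [18, 24), [30, 31).
B but not A: [2, 3), [25, 28).
Combining gives A △ B.

[2, 3) ∪ [11, 15) ∪ [16, 17) ∪ [18, 24) ∪ [25, 28) ∪ [30, 31)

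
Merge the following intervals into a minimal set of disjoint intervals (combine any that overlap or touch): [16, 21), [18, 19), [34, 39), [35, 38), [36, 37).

[18, 19) overlaps/touches [16, 21) → extend to [16, 21).
[34, 39) is disjoint → start new block.
[35, 38) overlaps/touches [34, 39) → extend to [34, 39).
[36, 37) overlaps/touches [34, 39) → extend to [34, 39).

[16, 21) ∪ [34, 39)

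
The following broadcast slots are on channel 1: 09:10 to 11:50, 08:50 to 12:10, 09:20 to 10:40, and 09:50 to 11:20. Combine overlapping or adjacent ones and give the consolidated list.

08:50–12:10

Sort by start: 08:50–12:10, 09:10–11:50, 09:20–10:40, 09:50–11:20.
09:10–11:50 overlaps/touches 08:50–12:10 → extend to 08:50–12:10.
09:20–10:40 overlaps/touches 08:50–12:10 → extend to 08:50–12:10.
09:50–11:20 overlaps/touches 08:50–12:10 → extend to 08:50–12:10.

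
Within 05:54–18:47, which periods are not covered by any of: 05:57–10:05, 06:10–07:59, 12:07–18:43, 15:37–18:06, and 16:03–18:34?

Covered (merged): 05:57-10:05, 12:07-18:43.
Gaps within 05:54-18:47: 05:54-05:57, 10:05-12:07, 18:43-18:47.

05:54-05:57, 10:05-12:07, 18:43-18:47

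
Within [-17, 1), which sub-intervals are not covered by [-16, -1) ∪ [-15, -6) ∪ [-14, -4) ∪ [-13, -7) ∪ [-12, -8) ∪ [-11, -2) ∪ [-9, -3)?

[-17, -16) ∪ [-1, 1)

Covered (merged): [-16, -1).
Complement within [-17, 1): [-17, -16), [-1, 1).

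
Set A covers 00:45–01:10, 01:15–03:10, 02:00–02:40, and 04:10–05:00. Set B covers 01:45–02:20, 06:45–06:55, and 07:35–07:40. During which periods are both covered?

A, merged: 00:45–01:10, 01:15–03:10, 04:10–05:00.
00:45–01:10 falls entirely outside B.
01:15–03:10 overlaps B on 01:45–02:20.
04:10–05:00 falls entirely outside B.

01:45–02:20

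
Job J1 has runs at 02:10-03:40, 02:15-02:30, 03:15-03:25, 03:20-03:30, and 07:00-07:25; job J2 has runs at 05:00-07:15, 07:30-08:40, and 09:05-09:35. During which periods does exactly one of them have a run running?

02:10–03:40, 05:00–07:00, 07:15–07:25, 07:30–08:40, 09:05–09:35

First set merges to 02:10–03:40, 07:00–07:25.
A but not B: 02:10–03:40, 07:15–07:25.
B but not A: 05:00–07:00, 07:30–08:40, 09:05–09:35.
Combining gives A △ B.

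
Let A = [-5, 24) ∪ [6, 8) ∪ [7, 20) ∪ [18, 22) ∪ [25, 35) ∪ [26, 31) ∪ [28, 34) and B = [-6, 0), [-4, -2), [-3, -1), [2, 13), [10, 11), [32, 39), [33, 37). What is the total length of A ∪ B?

44

First set merges to [-5, 24), [25, 35).
Second set merges to [-6, 0), [2, 13), [32, 39).
A ∪ B = [-6, 24), [25, 39).
Total: 30 + 14 = 44.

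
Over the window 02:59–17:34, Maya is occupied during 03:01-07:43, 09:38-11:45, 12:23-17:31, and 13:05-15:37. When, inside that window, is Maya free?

Covered (merged): 03:01-07:43, 09:38-11:45, 12:23-17:31.
Complement within 02:59-17:34: 02:59-03:01, 07:43-09:38, 11:45-12:23, 17:31-17:34.

02:59-03:01, 07:43-09:38, 11:45-12:23, 17:31-17:34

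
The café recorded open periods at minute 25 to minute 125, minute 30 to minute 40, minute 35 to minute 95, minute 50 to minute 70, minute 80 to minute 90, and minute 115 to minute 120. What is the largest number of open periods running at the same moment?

3

Sweep endpoints in order; track running count of active intervals.
Peak of 3 reached at minute 35.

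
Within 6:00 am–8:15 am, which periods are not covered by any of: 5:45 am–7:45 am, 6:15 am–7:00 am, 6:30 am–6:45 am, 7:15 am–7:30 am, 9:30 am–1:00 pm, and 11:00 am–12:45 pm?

7:45 am–8:15 am

The merged coverage is 5:45 am–7:45 am, 9:30 am–1:00 pm.
Gaps within 6:00 am–8:15 am: 7:45 am–8:15 am.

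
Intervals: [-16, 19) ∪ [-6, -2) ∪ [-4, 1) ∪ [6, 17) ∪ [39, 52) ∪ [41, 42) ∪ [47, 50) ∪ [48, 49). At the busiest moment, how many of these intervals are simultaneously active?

3

Sweep endpoints in order; track running count of active intervals.
Peak of 3 reached at -4.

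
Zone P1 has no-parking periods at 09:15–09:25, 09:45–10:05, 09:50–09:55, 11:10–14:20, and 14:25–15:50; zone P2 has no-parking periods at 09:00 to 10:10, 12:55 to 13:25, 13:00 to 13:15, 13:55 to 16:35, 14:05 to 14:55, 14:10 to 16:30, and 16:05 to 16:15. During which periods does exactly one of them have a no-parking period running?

09:00–09:15, 09:25–09:45, 10:05–10:10, 11:10–12:55, 13:25–13:55, 14:20–14:25, 15:50–16:35

First set merges to 09:15–09:25, 09:45–10:05, 11:10–14:20, 14:25–15:50.
Second set merges to 09:00–10:10, 12:55–13:25, 13:55–16:35.
A but not B: 11:10–12:55, 13:25–13:55.
B but not A: 09:00–09:15, 09:25–09:45, 10:05–10:10, 14:20–14:25, 15:50–16:35.
Combining gives A △ B.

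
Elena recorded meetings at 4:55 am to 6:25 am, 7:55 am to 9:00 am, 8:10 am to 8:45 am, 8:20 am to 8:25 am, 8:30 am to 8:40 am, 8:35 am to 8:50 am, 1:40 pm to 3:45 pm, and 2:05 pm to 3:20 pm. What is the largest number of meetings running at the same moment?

At 8:35 am, 4 of the intervals are simultaneously active.
No point has more.

4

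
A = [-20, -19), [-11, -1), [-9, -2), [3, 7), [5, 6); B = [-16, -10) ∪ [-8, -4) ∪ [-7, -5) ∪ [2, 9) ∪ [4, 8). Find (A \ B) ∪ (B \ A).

[-20, -19) ∪ [-16, -11) ∪ [-10, -8) ∪ [-4, -1) ∪ [2, 3) ∪ [7, 9)

A, merged: [-20, -19), [-11, -1), [3, 7).
B, merged: [-16, -10), [-8, -4), [2, 9).
A but not B: [-20, -19), [-10, -8), [-4, -1).
B but not A: [-16, -11), [2, 3), [7, 9).
Combining gives A △ B.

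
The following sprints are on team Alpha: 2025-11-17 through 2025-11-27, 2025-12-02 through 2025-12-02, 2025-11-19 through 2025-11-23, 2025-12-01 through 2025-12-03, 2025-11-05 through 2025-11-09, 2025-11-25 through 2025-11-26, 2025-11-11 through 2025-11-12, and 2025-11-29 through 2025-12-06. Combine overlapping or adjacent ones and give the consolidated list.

2025-11-05 through 2025-11-09, 2025-11-11 through 2025-11-12, 2025-11-17 through 2025-11-27, 2025-11-29 through 2025-12-06

Sort by start: 2025-11-05 through 2025-11-09, 2025-11-11 through 2025-11-12, 2025-11-17 through 2025-11-27, 2025-11-19 through 2025-11-23, 2025-11-25 through 2025-11-26, 2025-11-29 through 2025-12-06, 2025-12-01 through 2025-12-03, 2025-12-02 through 2025-12-02.
2025-11-11 through 2025-11-12 is disjoint → start new block.
2025-11-17 through 2025-11-27 is disjoint → start new block.
2025-11-19 through 2025-11-23 overlaps/touches 2025-11-17 through 2025-11-27 → extend to 2025-11-17 through 2025-11-27.
2025-11-25 through 2025-11-26 overlaps/touches 2025-11-17 through 2025-11-27 → extend to 2025-11-17 through 2025-11-27.
2025-11-29 through 2025-12-06 is disjoint → start new block.
2025-12-01 through 2025-12-03 overlaps/touches 2025-11-29 through 2025-12-06 → extend to 2025-11-29 through 2025-12-06.
2025-12-02 through 2025-12-02 overlaps/touches 2025-11-29 through 2025-12-06 → extend to 2025-11-29 through 2025-12-06.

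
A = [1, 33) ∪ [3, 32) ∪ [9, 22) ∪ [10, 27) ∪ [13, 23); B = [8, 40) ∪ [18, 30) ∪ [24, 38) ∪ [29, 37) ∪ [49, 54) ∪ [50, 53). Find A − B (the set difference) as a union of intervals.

First set merges to [1, 33).
Second set merges to [8, 40), [49, 54).
[1, 33) minus B → [1, 8).

[1, 8)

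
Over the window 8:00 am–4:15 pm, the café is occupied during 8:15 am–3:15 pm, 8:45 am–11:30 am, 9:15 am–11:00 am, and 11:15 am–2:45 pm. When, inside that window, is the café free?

8:00 am–8:15 am, 3:15 pm–4:15 pm

The merged coverage is 8:15 am–3:15 pm.
Uncovered inside 8:00 am–4:15 pm: 8:00 am–8:15 am, 3:15 pm–4:15 pm.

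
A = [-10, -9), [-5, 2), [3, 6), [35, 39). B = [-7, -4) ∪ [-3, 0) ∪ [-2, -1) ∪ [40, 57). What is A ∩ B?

Second set merges to [-7, -4), [-3, 0), [40, 57).
[-10, -9) falls entirely outside B.
[-5, 2) overlaps B on [-5, -4), [-3, 0).
[3, 6) falls entirely outside B.
[35, 39) falls entirely outside B.

[-5, -4) ∪ [-3, 0)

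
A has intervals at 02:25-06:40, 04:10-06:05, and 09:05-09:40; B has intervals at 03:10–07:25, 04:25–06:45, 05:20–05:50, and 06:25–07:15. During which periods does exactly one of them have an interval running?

Merge the first list: 02:25-06:40, 09:05-09:40.
Merge the second list: 03:10-07:25.
A but not B: 02:25-03:10, 09:05-09:40.
B but not A: 06:40-07:25.
Combining gives A △ B.

02:25-03:10, 06:40-07:25, 09:05-09:40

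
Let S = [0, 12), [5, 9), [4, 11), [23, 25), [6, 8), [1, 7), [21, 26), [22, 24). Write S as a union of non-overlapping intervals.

Sort by start: [0, 12), [1, 7), [4, 11), [5, 9), [6, 8), [21, 26), [22, 24), [23, 25).
[1, 7) overlaps/touches [0, 12) → extend to [0, 12).
[4, 11) overlaps/touches [0, 12) → extend to [0, 12).
[5, 9) overlaps/touches [0, 12) → extend to [0, 12).
[6, 8) overlaps/touches [0, 12) → extend to [0, 12).
[21, 26) is disjoint → start new block.
[22, 24) overlaps/touches [21, 26) → extend to [21, 26).
[23, 25) overlaps/touches [21, 26) → extend to [21, 26).

[0, 12) ∪ [21, 26)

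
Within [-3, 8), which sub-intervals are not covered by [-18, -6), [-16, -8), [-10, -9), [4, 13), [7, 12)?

After merging, the occupied span is [-18, -6), [4, 13).
Uncovered inside [-3, 8): [-3, 4).

[-3, 4)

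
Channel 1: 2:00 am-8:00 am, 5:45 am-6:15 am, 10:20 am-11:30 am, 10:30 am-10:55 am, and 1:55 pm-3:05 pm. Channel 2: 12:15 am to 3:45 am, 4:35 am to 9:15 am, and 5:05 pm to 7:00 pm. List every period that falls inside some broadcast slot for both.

2:00 am-3:45 am, 4:35 am-8:00 am

First set merges to 2:00 am-8:00 am, 10:20 am-11:30 am, 1:55 pm-3:05 pm.
2:00 am-8:00 am meets the second set on 2:00 am-3:45 am, 4:35 am-8:00 am.
10:20 am-11:30 am: no overlap with the second set.
1:55 pm-3:05 pm: no overlap with the second set.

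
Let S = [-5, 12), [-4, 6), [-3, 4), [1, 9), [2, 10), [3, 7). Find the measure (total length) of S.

17

Merged: [-5, 12).
Length: 17.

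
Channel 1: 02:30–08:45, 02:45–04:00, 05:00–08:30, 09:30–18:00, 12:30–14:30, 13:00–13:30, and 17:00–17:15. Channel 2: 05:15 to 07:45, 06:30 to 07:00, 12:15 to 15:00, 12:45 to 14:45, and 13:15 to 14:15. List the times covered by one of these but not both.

First set merges to 02:30–08:45, 09:30–18:00.
Second set merges to 05:15–07:45, 12:15–15:00.
Only in the first: 02:30–05:15, 07:45–08:45, 09:30–12:15, 15:00–18:00.
Only in the second: none.
Together these are the periods covered by exactly one.

02:30–05:15, 07:45–08:45, 09:30–12:15, 15:00–18:00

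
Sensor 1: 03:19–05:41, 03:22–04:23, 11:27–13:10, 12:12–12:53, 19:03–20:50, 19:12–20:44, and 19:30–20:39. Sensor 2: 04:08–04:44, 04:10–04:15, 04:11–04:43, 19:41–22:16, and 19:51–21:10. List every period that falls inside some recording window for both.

04:08–04:44, 19:41–20:50

Merge the first list: 03:19–05:41, 11:27–13:10, 19:03–20:50.
Merge the second list: 04:08–04:44, 19:41–22:16.
03:19–05:41 ∩ B → 04:08–04:44.
11:27–13:10 meets no B interval.
19:03–20:50 ∩ B → 19:41–20:50.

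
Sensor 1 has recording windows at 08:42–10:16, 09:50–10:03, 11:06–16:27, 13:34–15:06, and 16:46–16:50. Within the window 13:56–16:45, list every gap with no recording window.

16:27-16:45

After merging, the occupied span is 08:42-10:16, 11:06-16:27, 16:46-16:50.
Complement within 13:56-16:45: 16:27-16:45.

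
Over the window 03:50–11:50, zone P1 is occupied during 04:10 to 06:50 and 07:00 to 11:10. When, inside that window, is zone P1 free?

03:50-04:10, 06:50-07:00, 11:10-11:50

The merged coverage is 04:10-06:50, 07:00-11:10.
Gaps within 03:50-11:50: 03:50-04:10, 06:50-07:00, 11:10-11:50.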